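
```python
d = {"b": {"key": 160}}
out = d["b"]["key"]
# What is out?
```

Trace:
`d = {"b": {"key": 160}}` → d = {'b': {'key': 160}}
`out = d["b"]["key"]` → out = 160
So out = 160

Answer: 160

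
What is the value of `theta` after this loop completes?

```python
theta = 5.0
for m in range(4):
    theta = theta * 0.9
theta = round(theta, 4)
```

Exponential decay: 5.0 * 0.9^4
`theta` takes the values: 5.0 → 4.5 → 4.05 → 3.645 → 3.2805

Answer: 3.2805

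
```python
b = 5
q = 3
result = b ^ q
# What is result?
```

Trace:
`b = 5` → b = 5
`q = 3` → q = 3
`result = b ^ q` → result = 6
So result = 6

Answer: 6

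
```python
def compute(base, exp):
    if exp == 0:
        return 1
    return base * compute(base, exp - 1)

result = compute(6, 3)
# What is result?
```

compute(6, 3) = 6 * 6 * 6 = 216

Answer: 216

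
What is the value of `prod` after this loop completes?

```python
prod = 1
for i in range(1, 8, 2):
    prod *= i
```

Product of 1, 3, 5, ... up to 7
`prod` takes the values: 1 → 3 → 15 → 105

Answer: 105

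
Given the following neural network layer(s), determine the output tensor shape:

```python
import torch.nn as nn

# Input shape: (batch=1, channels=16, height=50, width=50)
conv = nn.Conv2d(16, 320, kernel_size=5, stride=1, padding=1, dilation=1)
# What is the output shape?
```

Input: (1, 16, 50, 50) -> Output: (1, 320, 48, 48)

Answer: (1, 320, 48, 48)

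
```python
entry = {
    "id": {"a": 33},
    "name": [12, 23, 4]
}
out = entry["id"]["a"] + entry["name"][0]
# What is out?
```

Trace:
`entry = { ...` → entry = {'id': {'a': 33}, 'name': [12, 23, 4]}
`out = entry["id"]["a"] + entry["name"][0]` → out = 45
So out = 45

Answer: 45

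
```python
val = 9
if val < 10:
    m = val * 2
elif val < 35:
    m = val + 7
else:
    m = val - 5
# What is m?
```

Trace:
`val = 9` → val = 9
`if val < 10: ...` → val < 10 is True → m = 18
So m = 18

Answer: 18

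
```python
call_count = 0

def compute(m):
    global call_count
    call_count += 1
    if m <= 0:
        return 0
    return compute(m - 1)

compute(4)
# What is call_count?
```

Linear recursion stepping by 1: 5 calls from m=4 down to ≤0.

Answer: 5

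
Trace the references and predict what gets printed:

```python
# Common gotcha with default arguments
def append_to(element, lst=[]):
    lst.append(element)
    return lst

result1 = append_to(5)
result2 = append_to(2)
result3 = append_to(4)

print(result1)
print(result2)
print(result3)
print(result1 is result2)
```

Key concept: mutable default argument gotcha.
Step by step:
`result1 = append_to(5)` → result1 = [5]
`result2 = append_to(2)` → result1 = [5, 2] (same object as result2); result2 = [5, 2] (same object as result1)
`result3 = append_to(4)` → result1 = [5, 2, 4] (same object as result2, result3); result2 = [5, 2, 4] (same object as result1, result3); result3 = [5, 2, 4] (same object as result1, result2)
`print(result1)` → prints [5, 2, 4]
`print(result2)` → prints [5, 2, 4]
`print(result3)` → prints [5, 2, 4]
`print(result1 is result2)` → prints True

Answer:
[5, 2, 4]
[5, 2, 4]
[5, 2, 4]
True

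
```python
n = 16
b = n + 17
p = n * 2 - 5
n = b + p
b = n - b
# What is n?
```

Trace:
`n = 16` → n = 16
`b = n + 17` → b = 33
`p = n * 2 - 5` → p = 27
`n = b + p` → n = 60
`b = n - b` → b = 27
So n = 60

Answer: 60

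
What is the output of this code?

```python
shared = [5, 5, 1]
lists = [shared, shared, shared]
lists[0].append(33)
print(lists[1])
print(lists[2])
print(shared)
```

Key concept: list of same reference.
Step by step:
`shared = [5, 5, 1]` → shared = [5, 5, 1]
`lists = [shared, shared, shared]` → lists = [[5, 5, 1], [5, 5, 1], [5, 5, 1]]
`lists[0].append(33)` → shared = [5, 5, 1, 33]; lists = [[5, 5, 1, 33], [5, 5, 1, 33], [5, 5, 1, 33]]
`print(lists[1])` → prints [5, 5, 1, 33]
`print(lists[2])` → prints [5, 5, 1, 33]
`print(shared)` → prints [5, 5, 1, 33]

Answer:
[5, 5, 1, 33]
[5, 5, 1, 33]
[5, 5, 1, 33]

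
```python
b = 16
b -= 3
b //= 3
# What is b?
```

Trace:
`b = 16` → b = 16
`b -= 3` → b = 13
`b //= 3` → b = 4
So b = 4

Answer: 4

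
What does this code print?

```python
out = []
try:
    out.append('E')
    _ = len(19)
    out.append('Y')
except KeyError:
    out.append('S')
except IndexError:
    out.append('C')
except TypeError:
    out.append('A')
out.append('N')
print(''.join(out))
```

Execution trace: 'E' (try body) → 'A' (except TypeError) → 'N' (after the try/except). Output: EAN

Answer: EAN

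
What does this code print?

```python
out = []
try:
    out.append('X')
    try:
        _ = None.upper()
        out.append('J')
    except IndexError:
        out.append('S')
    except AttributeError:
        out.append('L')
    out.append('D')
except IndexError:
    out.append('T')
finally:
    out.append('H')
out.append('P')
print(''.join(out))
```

Execution trace: 'X' (try body) → 'L' (inner except AttributeError) → 'D' (try body, no exception) → 'H' (finally) → 'P' (after the try/except). Output: XLDHP

Answer: XLDHP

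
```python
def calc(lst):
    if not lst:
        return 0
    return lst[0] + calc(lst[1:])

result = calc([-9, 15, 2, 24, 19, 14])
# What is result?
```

(-9) + 15 + 2 + 24 + 19 + 14 + 0 = 65

Answer: 65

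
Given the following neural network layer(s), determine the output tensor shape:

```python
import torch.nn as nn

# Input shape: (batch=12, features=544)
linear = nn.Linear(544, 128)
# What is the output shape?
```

Input: (12, 544) -> Output: (12, 128)

Answer: (12, 128)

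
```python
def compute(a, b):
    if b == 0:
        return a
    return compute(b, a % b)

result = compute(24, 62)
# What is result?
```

compute(24, 62) -> compute(62, 24) -> compute(24, 14) -> compute(14, 10) -> compute(10, 4) -> compute(4, 2) -> compute(2, 0) -> 2

Answer: 2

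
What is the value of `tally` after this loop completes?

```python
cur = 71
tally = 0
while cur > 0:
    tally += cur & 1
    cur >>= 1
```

Count set bits in 71 (binary: 0b1000111)
`tally` takes the values: 0 → 1 → 2 → 3 → 4

Answer: 4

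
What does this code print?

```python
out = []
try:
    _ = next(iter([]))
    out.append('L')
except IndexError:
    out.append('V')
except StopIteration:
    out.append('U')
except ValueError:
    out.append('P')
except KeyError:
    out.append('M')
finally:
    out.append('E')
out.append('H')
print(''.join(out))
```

Execution trace: 'U' (except StopIteration) → 'E' (finally) → 'H' (after the try/except). Output: UEH

Answer: UEH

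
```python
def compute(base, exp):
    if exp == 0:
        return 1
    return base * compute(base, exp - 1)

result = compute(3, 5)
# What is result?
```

compute(3, 5) = 3 * 3 * 3 * 3 * 3 = 243

Answer: 243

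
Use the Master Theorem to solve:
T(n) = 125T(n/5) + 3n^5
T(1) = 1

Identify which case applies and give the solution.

a=125, b=5, f(n)=3n^5. log_5(125) = 3. Since c=5 > 3 and the regularity condition holds (125(n/5)^5 = (125/5^5)n^5 with 125/5^5 < 1), Case 3 applies: T(n) = Θ(f(n)) = O(n^5).

Answer: O(n^5) - Case 3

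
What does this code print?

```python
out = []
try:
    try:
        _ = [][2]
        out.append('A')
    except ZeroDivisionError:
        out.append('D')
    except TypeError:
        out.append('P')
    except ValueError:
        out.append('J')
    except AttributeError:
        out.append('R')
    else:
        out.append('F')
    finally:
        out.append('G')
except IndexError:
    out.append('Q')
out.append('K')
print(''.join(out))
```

Execution trace: 'G' (finally) → 'Q' (outer except IndexError) → 'K' (after the try/except). Output: GQK

Answer: GQK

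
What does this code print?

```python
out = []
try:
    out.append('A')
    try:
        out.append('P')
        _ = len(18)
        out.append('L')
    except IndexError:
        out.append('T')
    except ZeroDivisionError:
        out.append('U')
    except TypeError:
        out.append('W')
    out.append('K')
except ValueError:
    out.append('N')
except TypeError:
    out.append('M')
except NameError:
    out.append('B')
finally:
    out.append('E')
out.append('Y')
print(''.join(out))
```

Execution trace: 'A' (try body) → 'P' (inner try body) → 'W' (inner except TypeError) → 'K' (try body, no exception) → 'E' (finally) → 'Y' (after the try/except). Output: APWKEY

Answer: APWKEY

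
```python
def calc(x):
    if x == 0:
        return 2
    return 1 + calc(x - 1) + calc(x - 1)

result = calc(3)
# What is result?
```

calc(x) = 1 + 2·calc(x-1), calc(0)=2. Closed form: (2+1)·2^3 - 1 = 23.

Answer: 23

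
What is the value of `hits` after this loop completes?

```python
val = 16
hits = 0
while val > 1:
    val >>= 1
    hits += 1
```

Count right shifts until 1
`hits` takes the values: 0 → 1 → 2 → 3 → 4

Answer: 4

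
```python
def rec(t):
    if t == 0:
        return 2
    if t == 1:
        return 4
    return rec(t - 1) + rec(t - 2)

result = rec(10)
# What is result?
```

Build up from base cases: rec(0)=2, rec(1)=4, rec(2)=6, rec(3)=10, rec(4)=16, rec(5)=26, rec(6)=42, ..., rec(10)=288

Answer: 288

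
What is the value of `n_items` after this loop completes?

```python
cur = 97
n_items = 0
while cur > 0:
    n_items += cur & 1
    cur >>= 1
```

Count set bits in 97 (binary: 0b1100001)
`n_items` takes the values: 0 → 1 → 2 → 3

Answer: 3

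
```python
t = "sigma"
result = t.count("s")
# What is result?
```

Trace:
`t = "sigma"` → t = 'sigma'
`result = t.count("s")` → result = 1
So result = 1

Answer: 1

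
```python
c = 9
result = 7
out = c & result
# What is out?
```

Trace:
`c = 9` → c = 9
`result = 7` → result = 7
`out = c & result` → out = 1
So out = 1

Answer: 1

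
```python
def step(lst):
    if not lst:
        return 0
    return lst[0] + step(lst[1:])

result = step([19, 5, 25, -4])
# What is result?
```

19 + 5 + 25 + (-4) + 0 = 45

Answer: 45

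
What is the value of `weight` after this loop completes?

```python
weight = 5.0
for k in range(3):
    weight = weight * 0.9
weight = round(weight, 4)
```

Exponential decay: 5.0 * 0.9^3
`weight` takes the values: 5.0 → 4.5 → 4.05 → 3.645

Answer: 3.645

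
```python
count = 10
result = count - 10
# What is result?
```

Trace:
`count = 10` → count = 10
`result = count - 10` → result = 0
So result = 0

Answer: 0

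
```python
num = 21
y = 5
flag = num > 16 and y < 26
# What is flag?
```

Trace:
`num = 21` → num = 21
`y = 5` → y = 5
`flag = num > 16 and y < 26` → flag = True
So flag = True

Answer: True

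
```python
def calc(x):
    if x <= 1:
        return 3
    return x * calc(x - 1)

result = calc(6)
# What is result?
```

calc(6) = 6 * 5 * 4 * 3 * 2 * 3 = 2160

Answer: 2160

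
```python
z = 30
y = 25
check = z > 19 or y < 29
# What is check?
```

Trace:
`z = 30` → z = 30
`y = 25` → y = 25
`check = z > 19 or y < 29` → check = True
So check = True

Answer: True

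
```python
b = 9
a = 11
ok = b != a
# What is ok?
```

Trace:
`b = 9` → b = 9
`a = 11` → a = 11
`ok = b != a` → ok = True
So ok = True

Answer: True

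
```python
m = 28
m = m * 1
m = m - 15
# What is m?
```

Trace:
`m = 28` → m = 28
`m = m * 1` → m = 28
`m = m - 15` → m = 13
So m = 13

Answer: 13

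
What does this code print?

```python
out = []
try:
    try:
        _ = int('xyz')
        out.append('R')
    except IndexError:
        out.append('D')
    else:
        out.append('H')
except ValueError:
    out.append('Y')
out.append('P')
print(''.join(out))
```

Execution trace: 'Y' (outer except ValueError) → 'P' (after the try/except). Output: YP

Answer: YP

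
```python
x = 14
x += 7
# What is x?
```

Trace:
`x = 14` → x = 14
`x += 7` → x = 21
So x = 21

Answer: 21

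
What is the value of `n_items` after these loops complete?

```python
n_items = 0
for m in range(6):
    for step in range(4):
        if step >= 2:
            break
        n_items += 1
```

Inner breaks at 2, outer runs 6 times
`n_items` takes the values: 0 → 1 → 2 → 3 → 4 → 5 → 6 → 7 → 8 → 9 → 10 → 11 → 12

Answer: 12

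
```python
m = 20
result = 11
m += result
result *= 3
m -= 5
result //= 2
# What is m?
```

Trace:
`m = 20` → m = 20
`result = 11` → result = 11
`m += result` → m = 31
`result *= 3` → result = 33
`m -= 5` → m = 26
`result //= 2` → result = 16
So m = 26

Answer: 26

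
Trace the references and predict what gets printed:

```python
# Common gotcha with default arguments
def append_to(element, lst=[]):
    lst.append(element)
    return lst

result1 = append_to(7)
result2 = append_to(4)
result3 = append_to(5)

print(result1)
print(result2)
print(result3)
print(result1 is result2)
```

Key concept: mutable default argument gotcha.
Step by step:
`result1 = append_to(7)` → result1 = [7]
`result2 = append_to(4)` → result1 = [7, 4] (same object as result2); result2 = [7, 4] (same object as result1)
`result3 = append_to(5)` → result1 = [7, 4, 5] (same object as result2, result3); result2 = [7, 4, 5] (same object as result1, result3); result3 = [7, 4, 5] (same object as result1, result2)
`print(result1)` → prints [7, 4, 5]
`print(result2)` → prints [7, 4, 5]
`print(result3)` → prints [7, 4, 5]
`print(result1 is result2)` → prints True

Answer:
[7, 4, 5]
[7, 4, 5]
[7, 4, 5]
True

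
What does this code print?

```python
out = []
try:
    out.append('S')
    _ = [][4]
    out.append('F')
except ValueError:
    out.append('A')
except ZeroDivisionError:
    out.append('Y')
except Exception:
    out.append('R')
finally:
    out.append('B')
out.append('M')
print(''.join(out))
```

Execution trace: 'S' (try body) → 'R' (except Exception) → 'B' (finally) → 'M' (after the try/except). Output: SRBM

Answer: SRBM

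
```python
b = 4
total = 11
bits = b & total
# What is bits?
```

Trace:
`b = 4` → b = 4
`total = 11` → total = 11
`bits = b & total` → bits = 0
So bits = 0

Answer: 0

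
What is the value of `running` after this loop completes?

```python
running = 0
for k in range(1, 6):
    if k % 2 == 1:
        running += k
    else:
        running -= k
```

Add odd, subtract even
`running` takes the values: 0 → 1 → -1 → 2 → -2 → 3

Answer: 3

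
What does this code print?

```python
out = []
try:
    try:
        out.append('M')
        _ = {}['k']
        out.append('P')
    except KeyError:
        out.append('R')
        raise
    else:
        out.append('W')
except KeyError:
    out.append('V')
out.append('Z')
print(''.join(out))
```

Execution trace: 'M' (inner try body) → 'R' (inner except KeyError) → 'V' (outer except KeyError) → 'Z' (after the try/except). Output: MRVZ

Answer: MRVZ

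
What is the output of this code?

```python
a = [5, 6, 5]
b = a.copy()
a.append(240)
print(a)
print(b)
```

Key concept: list.copy() creates independent copy.
Step by step:
`a = [5, 6, 5]` → a = [5, 6, 5]
`b = a.copy()` → b = [5, 6, 5]
`a.append(240)` → a = [5, 6, 5, 240]
`print(a)` → prints [5, 6, 5, 240]
`print(b)` → prints [5, 6, 5]

Answer:
[5, 6, 5, 240]
[5, 6, 5]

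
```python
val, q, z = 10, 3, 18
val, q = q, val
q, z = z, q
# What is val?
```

Trace:
`val, q, z = 10, 3, 18` → val = 10; q = 3; z = 18
`val, q = q, val` → val = 3; q = 10
`q, z = z, q` → q = 18; z = 10
So val = 3

Answer: 3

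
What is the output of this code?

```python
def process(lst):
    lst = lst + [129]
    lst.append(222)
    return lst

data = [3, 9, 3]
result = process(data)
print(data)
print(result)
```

Key concept: rebinding parameter vs mutation.
Step by step:
`data = [3, 9, 3]` → data = [3, 9, 3]
`result = process(data)` → result = [3, 9, 3, 129, 222]
`print(data)` → prints [3, 9, 3]
`print(result)` → prints [3, 9, 3, 129, 222]

Answer:
[3, 9, 3]
[3, 9, 3, 129, 222]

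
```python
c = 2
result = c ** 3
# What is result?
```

Trace:
`c = 2` → c = 2
`result = c ** 3` → result = 8
So result = 8

Answer: 8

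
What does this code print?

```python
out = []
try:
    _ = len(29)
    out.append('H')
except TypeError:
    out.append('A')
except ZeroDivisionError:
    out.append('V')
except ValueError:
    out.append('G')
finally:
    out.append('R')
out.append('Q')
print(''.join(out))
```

Execution trace: 'A' (except TypeError) → 'R' (finally) → 'Q' (after the try/except). Output: ARQ

Answer: ARQ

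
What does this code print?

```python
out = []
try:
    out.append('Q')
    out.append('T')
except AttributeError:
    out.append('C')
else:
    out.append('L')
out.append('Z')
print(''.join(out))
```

Execution trace: 'Q' (try body) → 'T' (try body, no exception) → 'L' (else) → 'Z' (after the try/except). Output: QTLZ

Answer: QTLZ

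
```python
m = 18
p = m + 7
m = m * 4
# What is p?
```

Trace:
`m = 18` → m = 18
`p = m + 7` → p = 25
`m = m * 4` → m = 72
So p = 25

Answer: 25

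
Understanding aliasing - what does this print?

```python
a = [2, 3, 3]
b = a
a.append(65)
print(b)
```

Key concept: basic list aliasing.
Step by step:
`a = [2, 3, 3]` → a = [2, 3, 3]
`b = a` → b = [2, 3, 3] (same object as a)
`a.append(65)` → a = [2, 3, 3, 65] (same object as b); b = [2, 3, 3, 65] (same object as a)
`print(b)` → prints [2, 3, 3, 65]

Answer: [2, 3, 3, 65]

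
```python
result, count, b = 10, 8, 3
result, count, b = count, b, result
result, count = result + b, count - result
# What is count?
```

Trace:
`result, count, b = 10, 8, 3` → result = 10; count = 8; b = 3
`result, count, b = count, b, result` → result = 8; count = 3; b = 10
`result, count = result + b, count - result` → result = 18; count = -5
So count = -5

Answer: -5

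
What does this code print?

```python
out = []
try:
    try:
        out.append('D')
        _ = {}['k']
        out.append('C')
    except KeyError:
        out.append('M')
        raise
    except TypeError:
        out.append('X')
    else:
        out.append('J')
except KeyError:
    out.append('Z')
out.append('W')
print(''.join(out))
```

Execution trace: 'D' (try body) → 'M' (except KeyError) → 'Z' (outer except KeyError) → 'W' (after the try/except). Output: DMZW

Answer: DMZW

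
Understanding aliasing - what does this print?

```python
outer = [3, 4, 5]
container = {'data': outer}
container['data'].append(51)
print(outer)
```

Key concept: dict holds reference to list.
Step by step:
`outer = [3, 4, 5]` → outer = [3, 4, 5]
`container = {'data': outer}` → container = {'data': [3, 4, 5]}
`container['data'].append(51)` → outer = [3, 4, 5, 51]; container = {'data': [3, 4, 5, 51]}
`print(outer)` → prints [3, 4, 5, 51]

Answer: [3, 4, 5, 51]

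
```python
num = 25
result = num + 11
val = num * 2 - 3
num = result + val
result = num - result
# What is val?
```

Trace:
`num = 25` → num = 25
`result = num + 11` → result = 36
`val = num * 2 - 3` → val = 47
`num = result + val` → num = 83
`result = num - result` → result = 47
So val = 47

Answer: 47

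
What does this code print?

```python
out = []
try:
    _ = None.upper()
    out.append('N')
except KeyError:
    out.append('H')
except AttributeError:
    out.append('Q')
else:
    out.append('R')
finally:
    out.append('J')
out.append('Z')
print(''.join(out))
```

Execution trace: 'Q' (except AttributeError) → 'J' (finally) → 'Z' (after the try/except). Output: QJZ

Answer: QJZ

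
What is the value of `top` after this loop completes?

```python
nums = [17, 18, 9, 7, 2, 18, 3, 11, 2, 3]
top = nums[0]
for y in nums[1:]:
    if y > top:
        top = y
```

Maximum of [17, 18, 9, 7, 2, 18, 3, 11, 2, 3]
`top` takes the values: 17 → 18

Answer: 18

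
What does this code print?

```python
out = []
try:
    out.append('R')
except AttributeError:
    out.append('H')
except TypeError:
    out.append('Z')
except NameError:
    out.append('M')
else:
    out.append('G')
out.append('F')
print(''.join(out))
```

Execution trace: 'R' (try body, no exception) → 'G' (else) → 'F' (after the try/except). Output: RGF

Answer: RGF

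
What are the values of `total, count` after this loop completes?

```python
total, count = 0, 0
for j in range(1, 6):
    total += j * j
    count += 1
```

Sum of squares and count
`total, count` takes the values: (0, 0) → (1, 0) → (1, 1) → (5, 1) → (5, 2) → (14, 2) → (14, 3) → (30, 3) → (30, 4) → (55, 4) → (55, 5)

Answer: 55, 5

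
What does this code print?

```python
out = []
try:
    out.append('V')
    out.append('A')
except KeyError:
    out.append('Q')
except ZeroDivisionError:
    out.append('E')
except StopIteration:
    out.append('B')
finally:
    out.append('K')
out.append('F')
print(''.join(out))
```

Execution trace: 'V' (try body) → 'A' (try body, no exception) → 'K' (finally) → 'F' (after the try/except). Output: VAKF

Answer: VAKF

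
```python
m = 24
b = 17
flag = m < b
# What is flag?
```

Trace:
`m = 24` → m = 24
`b = 17` → b = 17
`flag = m < b` → flag = False
So flag = False

Answer: False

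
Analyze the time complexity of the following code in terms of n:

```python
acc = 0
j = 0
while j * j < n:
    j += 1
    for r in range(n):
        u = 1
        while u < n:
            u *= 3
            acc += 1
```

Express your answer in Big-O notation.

Each loop level contributes: √n × n × log n. Multiplying the contributions gives O(n√n log n).

Answer: O(n√n log n)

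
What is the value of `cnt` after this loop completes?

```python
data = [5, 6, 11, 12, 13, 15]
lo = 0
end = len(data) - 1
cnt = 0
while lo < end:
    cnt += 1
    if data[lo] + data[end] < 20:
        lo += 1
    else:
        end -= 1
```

Steps to find pair summing to 20
`cnt` takes the values: 0 → 1 → 2 → 3 → 4 → 5

Answer: 5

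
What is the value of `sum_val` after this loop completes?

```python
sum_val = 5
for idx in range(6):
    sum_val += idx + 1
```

Start at 5, add 1 to 6 = 26
`sum_val` takes the values: 5 → 6 → 8 → 11 → 15 → 20 → 26

Answer: 26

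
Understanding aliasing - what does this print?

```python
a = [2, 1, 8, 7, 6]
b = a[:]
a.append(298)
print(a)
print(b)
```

Key concept: slice [:] creates copy.
Step by step:
`a = [2, 1, 8, 7, 6]` → a = [2, 1, 8, 7, 6]
`b = a[:]` → b = [2, 1, 8, 7, 6]
`a.append(298)` → a = [2, 1, 8, 7, 6, 298]
`print(a)` → prints [2, 1, 8, 7, 6, 298]
`print(b)` → prints [2, 1, 8, 7, 6]

Answer:
[2, 1, 8, 7, 6, 298]
[2, 1, 8, 7, 6]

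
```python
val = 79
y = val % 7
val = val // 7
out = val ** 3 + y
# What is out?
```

Trace:
`val = 79` → val = 79
`y = val % 7` → y = 2
`val = val // 7` → val = 11
`out = val ** 3 + y` → out = 1333
So out = 1333

Answer: 1333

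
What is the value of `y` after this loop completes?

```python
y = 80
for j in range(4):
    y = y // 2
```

Halve 4 times: 80 // 2^4 = 5
`y` takes the values: 80 → 40 → 20 → 10 → 5

Answer: 5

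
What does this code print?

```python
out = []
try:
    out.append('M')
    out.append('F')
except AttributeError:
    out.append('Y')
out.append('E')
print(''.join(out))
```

Execution trace: 'M' (try body) → 'F' (try body, no exception) → 'E' (after the try/except). Output: MFE

Answer: MFE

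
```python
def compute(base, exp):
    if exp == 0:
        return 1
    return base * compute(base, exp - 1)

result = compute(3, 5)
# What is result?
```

compute(3, 5) = 3 * 3 * 3 * 3 * 3 = 243

Answer: 243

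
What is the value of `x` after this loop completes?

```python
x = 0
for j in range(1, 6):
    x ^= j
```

XOR of 1 to 5
`x` takes the values: 0 → 1 → 3 → 0 → 4 → 1

Answer: 1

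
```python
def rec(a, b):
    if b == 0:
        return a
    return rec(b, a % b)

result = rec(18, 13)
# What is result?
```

rec(18, 13) -> rec(13, 5) -> rec(5, 3) -> rec(3, 2) -> rec(2, 1) -> rec(1, 0) -> 1

Answer: 1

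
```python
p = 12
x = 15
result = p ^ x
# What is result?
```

Trace:
`p = 12` → p = 12
`x = 15` → x = 15
`result = p ^ x` → result = 3
So result = 3

Answer: 3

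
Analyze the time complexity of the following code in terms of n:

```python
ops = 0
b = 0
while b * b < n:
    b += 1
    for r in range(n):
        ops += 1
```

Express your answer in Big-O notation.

Each loop level contributes: √n × n. Multiplying the contributions gives O(n√n).

Answer: O(n√n)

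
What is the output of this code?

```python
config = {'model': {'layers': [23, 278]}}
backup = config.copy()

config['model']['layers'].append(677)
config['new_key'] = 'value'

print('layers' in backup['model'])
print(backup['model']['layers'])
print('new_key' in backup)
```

Key concept: shallow copy gotcha with nested dict.
Step by step:
`config = {'model': {'layers': [23, 278]}}` → config = {'model': {'layers': [23, 278]}}
`backup = config.copy()` → backup = {'model': {'layers': [23, 278]}}
`config['model']['layers'].append(677)` → config = {'model': {'layers': [23, 278, 677]}}; backup = {'model': {'layers': [23, 278, 677]}}
`config['new_key'] = 'value'` → config = {'model': {'layers': [23, 278, 677]}, 'new_key': 'value'}
`print('layers' in backup['model'])` → prints True
`print(backup['model']['layers'])` → prints [23, 278, 677]
`print('new_key' in backup)` → prints False

Answer:
True
[23, 278, 677]
False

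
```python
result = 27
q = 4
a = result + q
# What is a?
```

Trace:
`result = 27` → result = 27
`q = 4` → q = 4
`a = result + q` → a = 31
So a = 31

Answer: 31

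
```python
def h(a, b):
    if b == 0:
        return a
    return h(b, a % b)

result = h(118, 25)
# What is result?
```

h(118, 25) -> h(25, 18) -> h(18, 7) -> h(7, 4) -> h(4, 3) -> h(3, 1) -> h(1, 0) -> 1

Answer: 1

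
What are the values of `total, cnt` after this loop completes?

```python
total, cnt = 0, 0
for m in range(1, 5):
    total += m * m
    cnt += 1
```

Sum of squares and count
`total, cnt` takes the values: (0, 0) → (1, 0) → (1, 1) → (5, 1) → (5, 2) → (14, 2) → (14, 3) → (30, 3) → (30, 4)

Answer: 30, 4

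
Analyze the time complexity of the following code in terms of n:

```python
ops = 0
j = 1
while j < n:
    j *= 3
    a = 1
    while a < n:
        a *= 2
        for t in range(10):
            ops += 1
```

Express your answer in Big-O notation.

Each loop level contributes: log n × log n × 1. Multiplying the contributions gives O(log² n).

Answer: O(log² n)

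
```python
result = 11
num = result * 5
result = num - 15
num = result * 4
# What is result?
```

Trace:
`result = 11` → result = 11
`num = result * 5` → num = 55
`result = num - 15` → result = 40
`num = result * 4` → num = 160
So result = 40

Answer: 40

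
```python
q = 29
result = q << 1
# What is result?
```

Trace:
`q = 29` → q = 29
`result = q << 1` → result = 58
So result = 58

Answer: 58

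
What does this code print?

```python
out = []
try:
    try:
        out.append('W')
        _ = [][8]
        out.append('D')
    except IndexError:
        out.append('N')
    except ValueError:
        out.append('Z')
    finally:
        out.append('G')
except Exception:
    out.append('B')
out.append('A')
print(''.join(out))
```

Execution trace: 'W' (inner try body) → 'N' (inner except IndexError) → 'G' (inner finally) → 'A' (after the try/except). Output: WNGA

Answer: WNGA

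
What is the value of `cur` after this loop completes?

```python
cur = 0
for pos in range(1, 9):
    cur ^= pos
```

XOR of 1 to 8
`cur` takes the values: 0 → 1 → 3 → 0 → 4 → 1 → 7 → 0 → 8

Answer: 8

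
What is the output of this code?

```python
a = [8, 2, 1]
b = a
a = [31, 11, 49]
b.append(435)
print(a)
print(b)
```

Key concept: rebinding vs mutation: a is rebound to a new list, b still points at the original.
Step by step:
`a = [8, 2, 1]` → a = [8, 2, 1]
`b = a` → b = [8, 2, 1] (same object as a)
`a = [31, 11, 49]` → a = [31, 11, 49]
`b.append(435)` → b = [8, 2, 1, 435]
`print(a)` → prints [31, 11, 49]
`print(b)` → prints [8, 2, 1, 435]

Answer:
[31, 11, 49]
[8, 2, 1, 435]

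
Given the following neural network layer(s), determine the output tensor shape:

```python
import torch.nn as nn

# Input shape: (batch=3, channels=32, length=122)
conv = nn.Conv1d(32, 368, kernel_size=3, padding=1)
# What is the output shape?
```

Input: (3, 32, 122) -> Output: (3, 368, 122)

Answer: (3, 368, 122)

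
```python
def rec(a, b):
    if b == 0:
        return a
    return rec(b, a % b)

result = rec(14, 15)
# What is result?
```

rec(14, 15) -> rec(15, 14) -> rec(14, 1) -> rec(1, 0) -> 1

Answer: 1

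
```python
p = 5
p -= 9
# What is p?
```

Trace:
`p = 5` → p = 5
`p -= 9` → p = -4
So p = -4

Answer: -4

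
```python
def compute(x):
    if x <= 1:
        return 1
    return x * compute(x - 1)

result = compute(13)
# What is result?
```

compute(13) = 13 * 12 * 11 * 10 * 9 * 8 * 7 * 6 * 5 * 4 * 3 * 2 * 1 = 6227020800

Answer: 6227020800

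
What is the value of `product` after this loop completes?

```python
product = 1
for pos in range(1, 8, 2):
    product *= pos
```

Product of 1, 3, 5, ... up to 7
`product` takes the values: 1 → 3 → 15 → 105

Answer: 105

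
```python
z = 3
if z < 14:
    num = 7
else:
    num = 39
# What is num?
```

Trace:
`z = 3` → z = 3
`if z < 14: ...` → z < 14 is True → num = 7
So num = 7

Answer: 7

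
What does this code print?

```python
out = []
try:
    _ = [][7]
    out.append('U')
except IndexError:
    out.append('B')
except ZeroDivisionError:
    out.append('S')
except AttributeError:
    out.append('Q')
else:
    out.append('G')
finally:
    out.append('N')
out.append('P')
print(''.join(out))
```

Execution trace: 'B' (except IndexError) → 'N' (finally) → 'P' (after the try/except). Output: BNP

Answer: BNP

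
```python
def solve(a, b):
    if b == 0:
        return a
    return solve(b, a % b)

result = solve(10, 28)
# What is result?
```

solve(10, 28) -> solve(28, 10) -> solve(10, 8) -> solve(8, 2) -> solve(2, 0) -> 2

Answer: 2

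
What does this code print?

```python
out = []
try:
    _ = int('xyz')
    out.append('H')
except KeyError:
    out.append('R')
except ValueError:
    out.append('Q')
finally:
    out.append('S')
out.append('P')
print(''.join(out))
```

Execution trace: 'Q' (except ValueError) → 'S' (finally) → 'P' (after the try/except). Output: QSP

Answer: QSP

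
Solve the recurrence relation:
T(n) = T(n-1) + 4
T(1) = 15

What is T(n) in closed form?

Unrolling: T(n) = T(1) + 4·(n-1) = 15 + 4(n-1) = 4n + 11.

Answer: T(n) = 4n + 11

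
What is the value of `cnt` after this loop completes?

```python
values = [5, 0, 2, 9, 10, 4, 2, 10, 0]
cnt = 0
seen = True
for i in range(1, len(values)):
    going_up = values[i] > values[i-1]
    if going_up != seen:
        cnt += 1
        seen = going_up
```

Count direction changes in [5, 0, 2, 9, 10, 4, 2, 10, 0]
`cnt` takes the values: 0 → 1 → 2 → 3 → 4 → 5

Answer: 5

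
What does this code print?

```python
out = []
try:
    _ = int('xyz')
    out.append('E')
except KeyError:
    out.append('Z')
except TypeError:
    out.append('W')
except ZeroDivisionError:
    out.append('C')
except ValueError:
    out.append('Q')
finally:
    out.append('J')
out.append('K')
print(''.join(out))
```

Execution trace: 'Q' (except ValueError) → 'J' (finally) → 'K' (after the try/except). Output: QJK

Answer: QJK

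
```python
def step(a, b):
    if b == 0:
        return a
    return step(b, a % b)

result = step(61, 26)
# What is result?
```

step(61, 26) -> step(26, 9) -> step(9, 8) -> step(8, 1) -> step(1, 0) -> 1

Answer: 1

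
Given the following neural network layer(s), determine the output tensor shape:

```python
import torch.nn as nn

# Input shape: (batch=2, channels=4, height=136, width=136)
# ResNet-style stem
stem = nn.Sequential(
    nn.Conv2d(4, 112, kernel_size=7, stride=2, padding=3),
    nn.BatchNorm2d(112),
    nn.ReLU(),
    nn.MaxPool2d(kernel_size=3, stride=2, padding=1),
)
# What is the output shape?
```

Input: (2, 4, 136, 136) -> after Conv2d 7x7 stride=2: (2, 112, 68, 68) -> Output: (2, 112, 34, 34)

Answer: (2, 112, 34, 34)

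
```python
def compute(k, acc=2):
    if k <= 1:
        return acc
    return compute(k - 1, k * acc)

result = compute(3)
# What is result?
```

Accumulator trace (n, acc): (3, 2) -> (2, 6) -> (1, 12) -> return 12

Answer: 12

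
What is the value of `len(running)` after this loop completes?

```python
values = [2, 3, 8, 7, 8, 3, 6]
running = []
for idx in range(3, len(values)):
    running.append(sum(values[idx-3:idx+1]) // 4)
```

Number of 4-element averages
`running` takes the values: [] → [5] → [5, 6] → [5, 6, 6] → [5, 6, 6, 6]
So `len(running)` = 4

Answer: 4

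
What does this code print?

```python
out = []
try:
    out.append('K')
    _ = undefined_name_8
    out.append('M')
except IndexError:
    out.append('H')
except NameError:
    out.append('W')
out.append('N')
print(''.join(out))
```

Execution trace: 'K' (try body) → 'W' (except NameError) → 'N' (after the try/except). Output: KWN

Answer: KWN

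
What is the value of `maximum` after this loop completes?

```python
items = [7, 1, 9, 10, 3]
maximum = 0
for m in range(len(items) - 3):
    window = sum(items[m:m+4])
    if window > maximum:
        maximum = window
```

Max sum of 4-element window in [7, 1, 9, 10, 3]
`maximum` takes the values: 0 → 27

Answer: 27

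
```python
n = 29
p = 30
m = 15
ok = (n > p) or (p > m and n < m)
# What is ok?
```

Trace:
`n = 29` → n = 29
`p = 30` → p = 30
`m = 15` → m = 15
`ok = (n > p) or (p > m and n < m)` → ok = False
So ok = False

Answer: False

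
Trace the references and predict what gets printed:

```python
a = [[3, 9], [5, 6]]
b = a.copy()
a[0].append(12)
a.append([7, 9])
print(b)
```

Key concept: shallow copy with nested lists.
Step by step:
`a = [[3, 9], [5, 6]]` → a = [[3, 9], [5, 6]]
`b = a.copy()` → b = [[3, 9], [5, 6]]
`a[0].append(12)` → a = [[3, 9, 12], [5, 6]]; b = [[3, 9, 12], [5, 6]]
`a.append([7, 9])` → a = [[3, 9, 12], [5, 6], [7, 9]]
`print(b)` → prints [[3, 9, 12], [5, 6]]

Answer: [[3, 9, 12], [5, 6]]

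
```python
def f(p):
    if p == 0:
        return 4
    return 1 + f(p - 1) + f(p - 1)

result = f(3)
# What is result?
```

f(p) = 1 + 2·f(p-1), f(0)=4. Closed form: (4+1)·2^3 - 1 = 39.

Answer: 39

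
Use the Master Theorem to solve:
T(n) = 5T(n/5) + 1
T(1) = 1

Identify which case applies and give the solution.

a=5, b=5, f(n)=1. log_5(5) = 1. Since c=0 < 1, Case 1 applies: T(n) = Θ(n^log_b(a)) = O(n).

Answer: O(n) - Case 1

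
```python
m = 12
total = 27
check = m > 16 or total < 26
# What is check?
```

Trace:
`m = 12` → m = 12
`total = 27` → total = 27
`check = m > 16 or total < 26` → check = False
So check = False

Answer: False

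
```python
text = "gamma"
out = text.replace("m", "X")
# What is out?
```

Trace:
`text = "gamma"` → text = 'gamma'
`out = text.replace("m", "X")` → out = 'gaXXa'
So out = 'gaXXa'

Answer: 'gaXXa'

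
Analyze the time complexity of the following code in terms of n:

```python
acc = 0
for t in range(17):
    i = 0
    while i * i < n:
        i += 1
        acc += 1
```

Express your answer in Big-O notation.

Each loop level contributes: 1 × √n. Multiplying the contributions gives O(√n).

Answer: O(√n)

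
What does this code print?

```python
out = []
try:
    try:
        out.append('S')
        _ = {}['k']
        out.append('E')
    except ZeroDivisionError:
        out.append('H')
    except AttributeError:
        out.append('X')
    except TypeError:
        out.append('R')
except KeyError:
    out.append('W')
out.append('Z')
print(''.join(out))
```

Execution trace: 'S' (try body) → 'W' (outer except KeyError) → 'Z' (after the try/except). Output: SWZ

Answer: SWZ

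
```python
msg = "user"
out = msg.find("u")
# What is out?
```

Trace:
`msg = "user"` → msg = 'user'
`out = msg.find("u")` → out = 0
So out = 0

Answer: 0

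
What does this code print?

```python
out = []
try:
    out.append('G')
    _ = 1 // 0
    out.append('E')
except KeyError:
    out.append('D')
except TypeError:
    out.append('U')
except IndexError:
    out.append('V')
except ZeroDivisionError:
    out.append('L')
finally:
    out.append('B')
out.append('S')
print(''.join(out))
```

Execution trace: 'G' (try body) → 'L' (except ZeroDivisionError) → 'B' (finally) → 'S' (after the try/except). Output: GLBS

Answer: GLBS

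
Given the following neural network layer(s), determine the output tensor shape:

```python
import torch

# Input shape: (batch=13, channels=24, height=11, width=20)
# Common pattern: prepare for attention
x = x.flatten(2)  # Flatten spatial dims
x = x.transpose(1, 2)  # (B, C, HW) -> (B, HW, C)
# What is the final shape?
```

Input: (13, 24, 11, 20) -> after flatten(2): (13, 24, 220) -> Output: (13, 220, 24)

Answer: (13, 220, 24)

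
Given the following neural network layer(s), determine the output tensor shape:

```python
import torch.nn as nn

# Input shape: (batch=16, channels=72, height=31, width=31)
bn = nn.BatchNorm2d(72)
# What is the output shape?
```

Input: (16, 72, 31, 31) -> Output: (16, 72, 31, 31)

Answer: (16, 72, 31, 31)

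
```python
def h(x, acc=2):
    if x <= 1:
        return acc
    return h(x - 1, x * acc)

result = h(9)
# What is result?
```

Accumulator trace (n, acc): (9, 2) -> (8, 18) -> (7, 144) -> (6, 1008) -> (5, 6048) -> (4, 30240) -> (3, 120960) -> (2, 362880) -> (1, 725760) -> return 725760

Answer: 725760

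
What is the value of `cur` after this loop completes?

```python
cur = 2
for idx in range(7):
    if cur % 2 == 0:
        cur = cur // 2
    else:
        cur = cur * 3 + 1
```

Collatz-style transformation from 2
`cur` takes the values: 2 → 1 → 4 → 2 → 1 → 4 → 2 → 1

Answer: 1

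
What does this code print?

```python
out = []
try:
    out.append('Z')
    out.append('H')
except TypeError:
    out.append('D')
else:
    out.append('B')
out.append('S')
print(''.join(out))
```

Execution trace: 'Z' (try body) → 'H' (try body, no exception) → 'B' (else) → 'S' (after the try/except). Output: ZHBS

Answer: ZHBS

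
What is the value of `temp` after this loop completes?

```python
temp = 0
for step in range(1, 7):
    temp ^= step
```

XOR of 1 to 6
`temp` takes the values: 0 → 1 → 3 → 0 → 4 → 1 → 7

Answer: 7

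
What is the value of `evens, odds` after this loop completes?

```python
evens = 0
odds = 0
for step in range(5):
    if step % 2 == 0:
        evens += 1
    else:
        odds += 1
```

Count evens and odds in range(5)
`evens, odds` takes the values: (0, 0) → (1, 0) → (1, 1) → (2, 1) → (2, 2) → (3, 2)

Answer: 3, 2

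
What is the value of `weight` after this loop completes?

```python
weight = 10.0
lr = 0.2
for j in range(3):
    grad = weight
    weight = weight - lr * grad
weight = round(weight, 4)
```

Gradient descent: w = 10.0 * (1 - 0.2)^3
`weight` takes the values: 10.0 → 8.0 → 6.4 → 5.12

Answer: 5.12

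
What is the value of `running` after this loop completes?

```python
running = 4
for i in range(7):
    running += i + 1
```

Start at 4, add 1 to 7 = 32
`running` takes the values: 4 → 5 → 7 → 10 → 14 → 19 → 25 → 32

Answer: 32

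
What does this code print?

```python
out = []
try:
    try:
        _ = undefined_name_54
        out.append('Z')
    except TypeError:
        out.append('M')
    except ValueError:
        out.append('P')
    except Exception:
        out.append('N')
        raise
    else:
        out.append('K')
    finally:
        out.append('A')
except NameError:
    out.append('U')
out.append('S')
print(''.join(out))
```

Execution trace: 'N' (inner except Exception) → 'A' (inner finally) → 'U' (outer except NameError) → 'S' (after the try/except). Output: NAUS

Answer: NAUS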